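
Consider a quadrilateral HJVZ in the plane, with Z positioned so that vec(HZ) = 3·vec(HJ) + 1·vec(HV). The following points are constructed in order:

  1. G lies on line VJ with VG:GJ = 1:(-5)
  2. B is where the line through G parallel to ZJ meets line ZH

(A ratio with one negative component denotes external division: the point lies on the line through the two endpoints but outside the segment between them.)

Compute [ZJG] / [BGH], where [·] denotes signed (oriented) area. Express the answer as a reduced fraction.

[ZJG]:[BGH] = 15/44

Work in coordinates with H = (0, 0), J = (1, 0), V = (0, 1), Z = (3, 1).
1. G lies on line VJ with VG:GJ = 1:(-5) ⇒ G = (-1/4, 5/4)
2. B is where the line through G parallel to ZJ meets line ZH ⇒ B = (-33/4, -11/4)
2·[ZJG] = -15/4, 2·[BGH] = -11
[ZJG]:[BGH] = -15/4:-11 = 15/44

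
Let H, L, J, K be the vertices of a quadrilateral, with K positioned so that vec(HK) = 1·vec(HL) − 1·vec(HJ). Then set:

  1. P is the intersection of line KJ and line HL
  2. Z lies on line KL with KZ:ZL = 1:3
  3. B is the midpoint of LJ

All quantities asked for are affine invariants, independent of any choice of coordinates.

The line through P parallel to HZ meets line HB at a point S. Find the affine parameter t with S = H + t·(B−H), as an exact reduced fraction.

t = 3/7

Assign H = (0, 0), L = (1, 0), J = (0, 1), K = (1, -1) — the answer is frame-independent, so this choice is without loss of generality.
1. P is the intersection of line KJ and line HL ⇒ P = (1/2, 0)
2. Z lies on line KL with KZ:ZL = 1:3 ⇒ Z = (1, -3/4)
3. B is the midpoint of LJ ⇒ B = (1/2, 1/2)
through P parallel to HZ: direction (1, -3/4); meets HB at S = (3/14, 3/14)
S = H + t·(B−H) with t = 3/7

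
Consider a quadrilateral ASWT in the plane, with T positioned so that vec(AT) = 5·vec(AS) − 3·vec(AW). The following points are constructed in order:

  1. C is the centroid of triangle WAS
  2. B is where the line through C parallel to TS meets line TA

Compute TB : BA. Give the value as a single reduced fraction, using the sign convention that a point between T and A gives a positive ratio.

TB:BA = 2/7

Work in coordinates with A = (0, 0), S = (1, 0), W = (0, 1), T = (5, -3).
1. C is the centroid of triangle WAS ⇒ C = (1/3, 1/3)
2. B is where the line through C parallel to TS meets line TA ⇒ B = (35/9, -7/3)
B = T + t·(A−T) with t = 2/9, so TB:BA = t:(1−t) = 2/9:7/9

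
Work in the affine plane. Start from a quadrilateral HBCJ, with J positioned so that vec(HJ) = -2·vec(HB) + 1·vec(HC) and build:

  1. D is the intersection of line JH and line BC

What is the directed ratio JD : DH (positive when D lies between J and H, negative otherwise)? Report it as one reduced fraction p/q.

Work in coordinates with H = (0, 0), B = (1, 0), C = (0, 1), J = (-2, 1).
1. D is the intersection of line JH and line BC ⇒ D = (2, -1)
D = J + t·(H−J) with t = 2, so JD:DH = t:(1−t) = 2:-1

JD:DH = -2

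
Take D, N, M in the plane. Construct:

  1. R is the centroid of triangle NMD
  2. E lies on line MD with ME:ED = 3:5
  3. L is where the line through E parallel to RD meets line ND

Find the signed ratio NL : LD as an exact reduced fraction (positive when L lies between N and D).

Set D = (0, 0), N = (1, 0), M = (0, 1); any affine frame gives the same invariant.
1. R is the centroid of triangle NMD ⇒ R = (1/3, 1/3)
2. E lies on line MD with ME:ED = 3:5 ⇒ E = (0, 5/8)
3. L is where the line through E parallel to RD meets line ND ⇒ L = (-5/8, 0)
L = N + t·(D−N) with t = 13/8, so NL:LD = t:(1−t) = 13/8:-5/8

NL:LD = -13/5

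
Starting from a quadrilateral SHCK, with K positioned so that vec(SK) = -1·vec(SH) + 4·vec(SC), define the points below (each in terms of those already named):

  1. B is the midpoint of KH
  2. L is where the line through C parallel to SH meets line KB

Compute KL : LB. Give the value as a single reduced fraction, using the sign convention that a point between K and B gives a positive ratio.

Choose coordinates S = (0, 0), H = (1, 0), C = (0, 1), K = (-1, 4).
1. B is the midpoint of KH ⇒ B = (0, 2)
2. L is where the line through C parallel to SH meets line KB ⇒ L = (1/2, 1)
L = K + t·(B−K) with t = 3/2, so KL:LB = t:(1−t) = 3/2:-1/2

KL:LB = -3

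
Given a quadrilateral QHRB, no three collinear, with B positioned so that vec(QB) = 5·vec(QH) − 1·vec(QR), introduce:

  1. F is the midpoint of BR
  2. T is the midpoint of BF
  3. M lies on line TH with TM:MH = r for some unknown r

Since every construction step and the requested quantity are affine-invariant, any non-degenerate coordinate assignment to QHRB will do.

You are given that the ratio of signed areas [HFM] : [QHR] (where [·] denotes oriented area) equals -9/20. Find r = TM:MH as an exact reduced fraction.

Assign Q = (0, 0), H = (1, 0), R = (0, 1), B = (5, -1) — the answer is frame-independent, so this choice is without loss of generality.
1. F is the midpoint of BR ⇒ F = (5/2, 0)
2. T is the midpoint of BF ⇒ T = (15/4, -1/2)
3. With TM:MH = r, write λ = r/(r+1) so M = T + λ·(H−T); M is affine-linear in λ
Every point depending on M is an affine combination of M and λ-independent points, so each such coordinate is linear in λ; the λ² term in each signed area is a multiple of (H−T)×(H−T) = 0, so 2·[HFM] and 2·[QHR] are each linear in λ. Evaluating at λ=0 and λ=1:
  2·[HFM] = 3/4·λ − 3/4,   2·[QHR] = 1
So [HFM]:[QHR] = (3/4·λ − 3/4) / (1). Setting this equal to -9/20:
  3/4·λ − 3/4 = -9/20·(1)  ⇒  λ = 2/5
Then r = λ/(1−λ) = (2/5)/(3/5) = 2/3. Check: with r = 2/3, M = (53/20, -3/10) and [HFM]:[QHR] = -9/20 as required.

r = 2/3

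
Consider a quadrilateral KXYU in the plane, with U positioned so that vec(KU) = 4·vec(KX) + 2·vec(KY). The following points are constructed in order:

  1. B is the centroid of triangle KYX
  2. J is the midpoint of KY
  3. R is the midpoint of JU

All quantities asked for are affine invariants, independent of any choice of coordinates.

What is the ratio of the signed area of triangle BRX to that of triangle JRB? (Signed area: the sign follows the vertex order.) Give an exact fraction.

Set K = (0, 0), X = (1, 0), Y = (0, 1), U = (4, 2); any affine frame gives the same invariant.
1. B is the centroid of triangle KYX ⇒ B = (1/3, 1/3)
2. J is the midpoint of KY ⇒ J = (0, 1/2)
3. R is the midpoint of JU ⇒ R = (2, 5/4)
2·[BRX] = -7/6, 2·[JRB] = -7/12
[BRX]:[JRB] = -7/6:-7/12 = 2

[BRX]:[JRB] = 2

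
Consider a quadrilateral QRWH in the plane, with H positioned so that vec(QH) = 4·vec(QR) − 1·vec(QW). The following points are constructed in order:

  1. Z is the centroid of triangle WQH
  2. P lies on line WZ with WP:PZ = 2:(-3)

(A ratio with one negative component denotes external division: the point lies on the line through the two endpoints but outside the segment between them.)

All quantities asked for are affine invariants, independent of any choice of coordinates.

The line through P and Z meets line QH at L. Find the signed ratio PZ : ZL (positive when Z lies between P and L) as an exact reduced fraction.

Choose coordinates Q = (0, 0), R = (1, 0), W = (0, 1), H = (4, -1).
1. Z is the centroid of triangle WQH ⇒ Z = (4/3, 0)
2. P lies on line WZ with WP:PZ = 2:(-3) ⇒ P = (-8/3, 3)
line PZ meets QH at L = (2, -1/2)
Z = P + t·(L−P) with t = 6/7, so PZ:ZL = 6/7:1/7

PZ:ZL = 6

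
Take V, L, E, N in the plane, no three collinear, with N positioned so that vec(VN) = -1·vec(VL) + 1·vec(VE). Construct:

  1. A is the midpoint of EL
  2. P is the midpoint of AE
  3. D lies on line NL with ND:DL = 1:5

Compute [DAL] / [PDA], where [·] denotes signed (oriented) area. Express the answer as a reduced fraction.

[DAL]:[PDA] = -2

Work in coordinates with V = (0, 0), L = (1, 0), E = (0, 1), N = (-1, 1).
1. A is the midpoint of EL ⇒ A = (1/2, 1/2)
2. P is the midpoint of AE ⇒ P = (1/4, 3/4)
3. D lies on line NL with ND:DL = 1:5 ⇒ D = (-2/3, 5/6)
2·[DAL] = -5/12, 2·[PDA] = 5/24
[DAL]:[PDA] = -5/12:5/24 = -2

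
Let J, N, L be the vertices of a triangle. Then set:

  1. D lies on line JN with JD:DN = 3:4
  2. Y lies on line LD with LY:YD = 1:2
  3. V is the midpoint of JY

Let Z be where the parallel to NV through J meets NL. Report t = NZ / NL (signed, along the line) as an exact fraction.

t = -14/25

Work in coordinates with J = (0, 0), N = (1, 0), L = (0, 1).
1. D lies on line JN with JD:DN = 3:4 ⇒ D = (3/7, 0)
2. Y lies on line LD with LY:YD = 1:2 ⇒ Y = (1/7, 2/3)
3. V is the midpoint of JY ⇒ V = (1/14, 1/3)
through J parallel to NV: direction (-13/14, 1/3); meets NL at Z = (39/25, -14/25)
Z = N + t·(L−N) with t = -14/25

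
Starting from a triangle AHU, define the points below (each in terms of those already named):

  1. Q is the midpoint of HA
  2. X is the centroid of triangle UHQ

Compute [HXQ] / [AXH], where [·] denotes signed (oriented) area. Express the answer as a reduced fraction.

[HXQ]:[AXH] = -1/2

Assign A = (0, 0), H = (1, 0), U = (0, 1) — the answer is frame-independent, so this choice is without loss of generality.
1. Q is the midpoint of HA ⇒ Q = (1/2, 0)
2. X is the centroid of triangle UHQ ⇒ X = (1/2, 1/3)
2·[HXQ] = 1/6, 2·[AXH] = -1/3
[HXQ]:[AXH] = 1/6:-1/3 = -1/2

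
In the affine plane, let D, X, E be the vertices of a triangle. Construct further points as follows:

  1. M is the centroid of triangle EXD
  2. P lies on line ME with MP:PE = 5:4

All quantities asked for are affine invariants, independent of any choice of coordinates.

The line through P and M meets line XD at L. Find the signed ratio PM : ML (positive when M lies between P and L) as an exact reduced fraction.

PM:ML = 10/9

Work in coordinates with D = (0, 0), X = (1, 0), E = (0, 1).
1. M is the centroid of triangle EXD ⇒ M = (1/3, 1/3)
2. P lies on line ME with MP:PE = 5:4 ⇒ P = (4/27, 19/27)
line PM meets XD at L = (1/2, 0)
M = P + t·(L−P) with t = 10/19, so PM:ML = 10/19:9/19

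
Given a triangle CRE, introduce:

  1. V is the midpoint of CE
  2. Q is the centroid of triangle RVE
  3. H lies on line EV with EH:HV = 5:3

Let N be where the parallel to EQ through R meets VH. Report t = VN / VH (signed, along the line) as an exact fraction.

t = 16/3

Choose coordinates C = (0, 0), R = (1, 0), E = (0, 1).
1. V is the midpoint of CE ⇒ V = (0, 1/2)
2. Q is the centroid of triangle RVE ⇒ Q = (1/3, 1/2)
3. H lies on line EV with EH:HV = 5:3 ⇒ H = (0, 11/16)
through R parallel to EQ: direction (1/3, -1/2); meets VH at N = (0, 3/2)
N = V + t·(H−V) with t = 16/3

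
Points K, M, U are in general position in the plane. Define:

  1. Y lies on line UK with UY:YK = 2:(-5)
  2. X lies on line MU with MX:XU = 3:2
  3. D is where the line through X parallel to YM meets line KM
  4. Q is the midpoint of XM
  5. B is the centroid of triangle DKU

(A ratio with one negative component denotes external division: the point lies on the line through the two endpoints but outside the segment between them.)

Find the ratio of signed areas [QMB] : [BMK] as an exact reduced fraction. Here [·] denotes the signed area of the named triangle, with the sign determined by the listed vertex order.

[QMB]:[BMK] = 93/250

Choose coordinates K = (0, 0), M = (1, 0), U = (0, 1).
1. Y lies on line UK with UY:YK = 2:(-5) ⇒ Y = (0, 5/3)
2. X lies on line MU with MX:XU = 3:2 ⇒ X = (2/5, 3/5)
3. D is where the line through X parallel to YM meets line KM ⇒ D = (19/25, 0)
4. Q is the midpoint of XM ⇒ Q = (7/10, 3/10)
5. B is the centroid of triangle DKU ⇒ B = (19/75, 1/3)
2·[QMB] = -31/250, 2·[BMK] = -1/3
[QMB]:[BMK] = -31/250:-1/3 = 93/250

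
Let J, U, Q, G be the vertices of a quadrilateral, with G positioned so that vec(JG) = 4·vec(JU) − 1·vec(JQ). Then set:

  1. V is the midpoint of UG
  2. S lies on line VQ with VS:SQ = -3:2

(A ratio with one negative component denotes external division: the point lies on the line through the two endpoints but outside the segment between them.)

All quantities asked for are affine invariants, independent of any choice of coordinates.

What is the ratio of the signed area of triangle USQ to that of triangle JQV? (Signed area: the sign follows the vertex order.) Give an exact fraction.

Set J = (0, 0), U = (1, 0), Q = (0, 1), G = (4, -1); any affine frame gives the same invariant.
1. V is the midpoint of UG ⇒ V = (5/2, -1/2)
2. S lies on line VQ with VS:SQ = -3:2 ⇒ S = (-5, 4)
2·[USQ] = -2, 2·[JQV] = -5/2
[USQ]:[JQV] = -2:-5/2 = 4/5

[USQ]:[JQV] = 4/5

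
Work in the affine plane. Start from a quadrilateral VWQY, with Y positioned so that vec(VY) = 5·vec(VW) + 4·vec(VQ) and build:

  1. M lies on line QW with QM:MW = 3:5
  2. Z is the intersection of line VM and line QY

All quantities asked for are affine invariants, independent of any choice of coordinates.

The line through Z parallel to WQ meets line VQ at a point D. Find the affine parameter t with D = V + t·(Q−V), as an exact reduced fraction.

Assign V = (0, 0), W = (1, 0), Q = (0, 1), Y = (5, 4) — the answer is frame-independent, so this choice is without loss of generality.
1. M lies on line QW with QM:MW = 3:5 ⇒ M = (3/8, 5/8)
2. Z is the intersection of line VM and line QY ⇒ Z = (15/16, 25/16)
through Z parallel to WQ: direction (-1, 1); meets VQ at D = (0, 5/2)
D = V + t·(Q−V) with t = 5/2

t = 5/2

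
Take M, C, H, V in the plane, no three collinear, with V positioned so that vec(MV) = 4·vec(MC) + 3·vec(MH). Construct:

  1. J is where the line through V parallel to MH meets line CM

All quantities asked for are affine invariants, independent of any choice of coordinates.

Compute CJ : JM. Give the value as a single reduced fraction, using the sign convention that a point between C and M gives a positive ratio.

CJ:JM = -3/4

Assign M = (0, 0), C = (1, 0), H = (0, 1), V = (4, 3) — the answer is frame-independent, so this choice is without loss of generality.
1. J is where the line through V parallel to MH meets line CM ⇒ J = (4, 0)
J = C + t·(M−C) with t = -3, so CJ:JM = t:(1−t) = -3:4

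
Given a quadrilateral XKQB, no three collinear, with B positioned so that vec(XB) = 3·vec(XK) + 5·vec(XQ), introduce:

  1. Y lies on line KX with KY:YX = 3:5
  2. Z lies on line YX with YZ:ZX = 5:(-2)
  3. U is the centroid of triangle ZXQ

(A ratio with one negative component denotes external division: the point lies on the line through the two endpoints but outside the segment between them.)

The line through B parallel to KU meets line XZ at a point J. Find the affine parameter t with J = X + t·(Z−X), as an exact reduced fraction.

Assign X = (0, 0), K = (1, 0), Q = (0, 1), B = (3, 5) — the answer is frame-independent, so this choice is without loss of generality.
1. Y lies on line KX with KY:YX = 3:5 ⇒ Y = (5/8, 0)
2. Z lies on line YX with YZ:ZX = 5:(-2) ⇒ Z = (-5/12, 0)
3. U is the centroid of triangle ZXQ ⇒ U = (-5/36, 1/3)
through B parallel to KU: direction (-41/36, 1/3); meets XZ at J = (241/12, 0)
J = X + t·(Z−X) with t = -241/5

t = -241/5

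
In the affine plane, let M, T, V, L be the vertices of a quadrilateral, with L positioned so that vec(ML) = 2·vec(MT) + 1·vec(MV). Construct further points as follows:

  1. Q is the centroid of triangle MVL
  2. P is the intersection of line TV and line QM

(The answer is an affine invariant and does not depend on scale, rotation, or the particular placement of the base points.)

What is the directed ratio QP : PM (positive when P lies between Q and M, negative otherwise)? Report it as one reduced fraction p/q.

QP:PM = 1/3

Set M = (0, 0), T = (1, 0), V = (0, 1), L = (2, 1); any affine frame gives the same invariant.
1. Q is the centroid of triangle MVL ⇒ Q = (2/3, 2/3)
2. P is the intersection of line TV and line QM ⇒ P = (1/2, 1/2)
P = Q + t·(M−Q) with t = 1/4, so QP:PM = t:(1−t) = 1/4:3/4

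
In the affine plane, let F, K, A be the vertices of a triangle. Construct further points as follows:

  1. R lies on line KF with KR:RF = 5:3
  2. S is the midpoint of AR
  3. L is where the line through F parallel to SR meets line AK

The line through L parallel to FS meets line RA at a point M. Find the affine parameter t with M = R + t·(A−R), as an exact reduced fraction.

Set F = (0, 0), K = (1, 0), A = (0, 1); any affine frame gives the same invariant.
1. R lies on line KF with KR:RF = 5:3 ⇒ R = (3/8, 0)
2. S is the midpoint of AR ⇒ S = (3/16, 1/2)
3. L is where the line through F parallel to SR meets line AK ⇒ L = (-3/5, 8/5)
through L parallel to FS: direction (3/16, 1/2); meets RA at M = (-33/80, 21/10)
M = R + t·(A−R) with t = 21/10

t = 21/10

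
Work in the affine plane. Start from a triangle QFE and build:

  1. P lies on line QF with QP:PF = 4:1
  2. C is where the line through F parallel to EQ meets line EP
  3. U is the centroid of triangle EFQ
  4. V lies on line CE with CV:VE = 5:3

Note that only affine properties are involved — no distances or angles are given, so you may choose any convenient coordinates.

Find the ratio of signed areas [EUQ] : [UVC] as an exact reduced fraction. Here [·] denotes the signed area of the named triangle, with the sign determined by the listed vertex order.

Assign Q = (0, 0), F = (1, 0), E = (0, 1) — the answer is frame-independent, so this choice is without loss of generality.
1. P lies on line QF with QP:PF = 4:1 ⇒ P = (4/5, 0)
2. C is where the line through F parallel to EQ meets line EP ⇒ C = (1, -1/4)
3. U is the centroid of triangle EFQ ⇒ U = (1/3, 1/3)
4. V lies on line CE with CV:VE = 5:3 ⇒ V = (3/8, 17/32)
2·[EUQ] = -1/3, 2·[UVC] = -5/32
[EUQ]:[UVC] = -1/3:-5/32 = 32/15

[EUQ]:[UVC] = 32/15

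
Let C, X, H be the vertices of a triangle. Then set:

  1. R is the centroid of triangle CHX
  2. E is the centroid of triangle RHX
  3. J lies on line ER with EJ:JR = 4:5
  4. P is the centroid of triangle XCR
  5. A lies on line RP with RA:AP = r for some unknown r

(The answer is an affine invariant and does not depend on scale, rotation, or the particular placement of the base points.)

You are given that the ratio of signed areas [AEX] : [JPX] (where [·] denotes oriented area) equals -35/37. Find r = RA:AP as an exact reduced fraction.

Choose coordinates C = (0, 0), X = (1, 0), H = (0, 1).
1. R is the centroid of triangle CHX ⇒ R = (1/3, 1/3)
2. E is the centroid of triangle RHX ⇒ E = (4/9, 4/9)
3. J lies on line ER with EJ:JR = 4:5 ⇒ J = (32/81, 32/81)
4. P is the centroid of triangle XCR ⇒ P = (4/9, 1/9)
5. With RA:AP = r, write λ = r/(r+1) so A = R + λ·(P−R); A is affine-linear in λ
Every point depending on A is an affine combination of A and λ-independent points, so each such coordinate is linear in λ; the λ² term in each signed area is a multiple of (P−R)×(P−R) = 0, so 2·[AEX] and 2·[JPX] are each linear in λ. Evaluating at λ=0 and λ=1:
  2·[AEX] = -2/27·λ − 1/9,   2·[JPX] = 37/243
So [AEX]:[JPX] = (-2/27·λ − 1/9) / (37/243). Setting this equal to -35/37:
  -2/27·λ − 1/9 = -35/37·(37/243)  ⇒  λ = 4/9
Then r = λ/(1−λ) = (4/9)/(5/9) = 4/5. Check: with r = 4/5, A = (31/81, 19/81) and [AEX]:[JPX] = -35/37 as required.

r = 4/5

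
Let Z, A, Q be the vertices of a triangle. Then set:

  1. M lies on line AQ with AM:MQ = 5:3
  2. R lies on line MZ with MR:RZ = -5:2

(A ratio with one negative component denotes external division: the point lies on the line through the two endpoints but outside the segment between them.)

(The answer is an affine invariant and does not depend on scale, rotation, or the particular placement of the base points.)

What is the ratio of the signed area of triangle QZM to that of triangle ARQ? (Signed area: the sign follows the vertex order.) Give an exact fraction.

Work in coordinates with Z = (0, 0), A = (1, 0), Q = (0, 1).
1. M lies on line AQ with AM:MQ = 5:3 ⇒ M = (3/8, 5/8)
2. R lies on line MZ with MR:RZ = -5:2 ⇒ R = (-1/4, -5/12)
2·[QZM] = 3/8, 2·[ARQ] = -5/3
[QZM]:[ARQ] = 3/8:-5/3 = -9/40

[QZM]:[ARQ] = -9/40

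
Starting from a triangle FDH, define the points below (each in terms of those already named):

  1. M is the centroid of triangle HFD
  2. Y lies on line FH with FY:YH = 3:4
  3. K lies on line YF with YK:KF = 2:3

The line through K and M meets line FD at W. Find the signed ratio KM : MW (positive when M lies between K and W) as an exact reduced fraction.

KM:MW = -8/35

Work in coordinates with F = (0, 0), D = (1, 0), H = (0, 1).
1. M is the centroid of triangle HFD ⇒ M = (1/3, 1/3)
2. Y lies on line FH with FY:YH = 3:4 ⇒ Y = (0, 3/7)
3. K lies on line YF with YK:KF = 2:3 ⇒ K = (0, 9/35)
line KM meets FD at W = (-9/8, 0)
M = K + t·(W−K) with t = -8/27, so KM:MW = -8/27:35/27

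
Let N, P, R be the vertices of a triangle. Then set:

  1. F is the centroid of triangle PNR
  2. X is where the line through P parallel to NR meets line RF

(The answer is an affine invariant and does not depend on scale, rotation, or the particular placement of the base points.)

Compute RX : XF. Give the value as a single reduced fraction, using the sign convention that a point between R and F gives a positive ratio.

Choose coordinates N = (0, 0), P = (1, 0), R = (0, 1).
1. F is the centroid of triangle PNR ⇒ F = (1/3, 1/3)
2. X is where the line through P parallel to NR meets line RF ⇒ X = (1, -1)
X = R + t·(F−R) with t = 3, so RX:XF = t:(1−t) = 3:-2

RX:XF = -3/2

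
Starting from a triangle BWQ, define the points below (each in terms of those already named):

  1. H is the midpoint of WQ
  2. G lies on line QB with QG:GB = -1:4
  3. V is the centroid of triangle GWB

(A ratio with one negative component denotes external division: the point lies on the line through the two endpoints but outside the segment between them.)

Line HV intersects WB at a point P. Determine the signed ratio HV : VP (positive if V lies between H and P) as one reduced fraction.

Set B = (0, 0), W = (1, 0), Q = (0, 1); any affine frame gives the same invariant.
1. H is the midpoint of WQ ⇒ H = (1/2, 1/2)
2. G lies on line QB with QG:GB = -1:4 ⇒ G = (0, 4/3)
3. V is the centroid of triangle GWB ⇒ V = (1/3, 4/9)
line HV meets WB at P = (-1, 0)
V = H + t·(P−H) with t = 1/9, so HV:VP = 1/9:8/9

HV:VP = 1/8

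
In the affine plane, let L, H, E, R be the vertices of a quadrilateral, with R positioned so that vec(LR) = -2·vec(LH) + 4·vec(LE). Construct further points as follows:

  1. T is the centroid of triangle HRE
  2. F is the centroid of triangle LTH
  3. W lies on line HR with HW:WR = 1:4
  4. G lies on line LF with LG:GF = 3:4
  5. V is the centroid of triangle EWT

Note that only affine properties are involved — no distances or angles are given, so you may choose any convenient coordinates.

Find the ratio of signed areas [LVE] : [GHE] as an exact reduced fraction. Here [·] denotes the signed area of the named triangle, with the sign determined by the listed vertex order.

[LVE]:[GHE] = 1/30

Choose coordinates L = (0, 0), H = (1, 0), E = (0, 1), R = (-2, 4).
1. T is the centroid of triangle HRE ⇒ T = (-1/3, 5/3)
2. F is the centroid of triangle LTH ⇒ F = (2/9, 5/9)
3. W lies on line HR with HW:WR = 1:4 ⇒ W = (2/5, 4/5)
4. G lies on line LF with LG:GF = 3:4 ⇒ G = (2/21, 5/21)
5. V is the centroid of triangle EWT ⇒ V = (1/45, 52/45)
2·[LVE] = 1/45, 2·[GHE] = 2/3
[LVE]:[GHE] = 1/45:2/3 = 1/30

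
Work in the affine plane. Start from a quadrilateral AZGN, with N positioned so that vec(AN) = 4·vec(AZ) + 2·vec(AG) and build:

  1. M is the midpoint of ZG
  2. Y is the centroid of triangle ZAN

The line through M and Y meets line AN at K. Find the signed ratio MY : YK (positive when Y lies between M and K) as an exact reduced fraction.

MY:YK = -5/2

Choose coordinates A = (0, 0), Z = (1, 0), G = (0, 1), N = (4, 2).
1. M is the midpoint of ZG ⇒ M = (1/2, 1/2)
2. Y is the centroid of triangle ZAN ⇒ Y = (5/3, 2/3)
line MY meets AN at K = (6/5, 3/5)
Y = M + t·(K−M) with t = 5/3, so MY:YK = 5/3:-2/3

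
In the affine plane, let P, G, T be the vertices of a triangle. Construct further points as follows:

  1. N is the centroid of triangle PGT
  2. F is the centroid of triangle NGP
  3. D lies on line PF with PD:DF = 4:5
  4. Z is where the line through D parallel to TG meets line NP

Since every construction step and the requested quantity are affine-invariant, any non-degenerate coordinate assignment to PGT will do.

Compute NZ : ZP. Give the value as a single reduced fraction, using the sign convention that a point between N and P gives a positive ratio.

Work in coordinates with P = (0, 0), G = (1, 0), T = (0, 1).
1. N is the centroid of triangle PGT ⇒ N = (1/3, 1/3)
2. F is the centroid of triangle NGP ⇒ F = (4/9, 1/9)
3. D lies on line PF with PD:DF = 4:5 ⇒ D = (16/81, 4/81)
4. Z is where the line through D parallel to TG meets line NP ⇒ Z = (10/81, 10/81)
Z = N + t·(P−N) with t = 17/27, so NZ:ZP = t:(1−t) = 17/27:10/27

NZ:ZP = 17/10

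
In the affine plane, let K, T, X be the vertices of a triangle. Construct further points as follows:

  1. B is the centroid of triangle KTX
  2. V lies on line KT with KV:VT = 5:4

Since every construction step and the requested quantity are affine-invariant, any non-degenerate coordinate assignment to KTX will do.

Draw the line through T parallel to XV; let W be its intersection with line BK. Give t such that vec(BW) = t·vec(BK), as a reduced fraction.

t = -13/14

Set K = (0, 0), T = (1, 0), X = (0, 1); any affine frame gives the same invariant.
1. B is the centroid of triangle KTX ⇒ B = (1/3, 1/3)
2. V lies on line KT with KV:VT = 5:4 ⇒ V = (5/9, 0)
through T parallel to XV: direction (5/9, -1); meets BK at W = (9/14, 9/14)
W = B + t·(K−B) with t = -13/14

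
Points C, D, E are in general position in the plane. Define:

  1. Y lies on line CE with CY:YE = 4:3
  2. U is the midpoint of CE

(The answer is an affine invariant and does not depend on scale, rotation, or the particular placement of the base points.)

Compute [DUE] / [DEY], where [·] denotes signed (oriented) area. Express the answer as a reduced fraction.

[DUE]:[DEY] = -7/6

Set C = (0, 0), D = (1, 0), E = (0, 1); any affine frame gives the same invariant.
1. Y lies on line CE with CY:YE = 4:3 ⇒ Y = (0, 4/7)
2. U is the midpoint of CE ⇒ U = (0, 1/2)
2·[DUE] = -1/2, 2·[DEY] = 3/7
[DUE]:[DEY] = -1/2:3/7 = -7/6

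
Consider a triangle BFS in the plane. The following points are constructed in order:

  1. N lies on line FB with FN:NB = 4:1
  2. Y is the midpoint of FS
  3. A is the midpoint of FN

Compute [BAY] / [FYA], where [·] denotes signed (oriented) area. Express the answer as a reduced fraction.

[BAY]:[FYA] = 3/2

Set B = (0, 0), F = (1, 0), S = (0, 1); any affine frame gives the same invariant.
1. N lies on line FB with FN:NB = 4:1 ⇒ N = (1/5, 0)
2. Y is the midpoint of FS ⇒ Y = (1/2, 1/2)
3. A is the midpoint of FN ⇒ A = (3/5, 0)
2·[BAY] = 3/10, 2·[FYA] = 1/5
[BAY]:[FYA] = 3/10:1/5 = 3/2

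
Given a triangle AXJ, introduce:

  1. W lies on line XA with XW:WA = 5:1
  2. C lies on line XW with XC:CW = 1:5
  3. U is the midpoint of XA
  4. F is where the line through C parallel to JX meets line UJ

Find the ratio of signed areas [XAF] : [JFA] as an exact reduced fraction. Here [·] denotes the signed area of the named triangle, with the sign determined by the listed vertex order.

Assign A = (0, 0), X = (1, 0), J = (0, 1) — the answer is frame-independent, so this choice is without loss of generality.
1. W lies on line XA with XW:WA = 5:1 ⇒ W = (1/6, 0)
2. C lies on line XW with XC:CW = 1:5 ⇒ C = (31/36, 0)
3. U is the midpoint of XA ⇒ U = (1/2, 0)
4. F is where the line through C parallel to JX meets line UJ ⇒ F = (5/36, 13/18)
2·[XAF] = -13/18, 2·[JFA] = -5/36
[XAF]:[JFA] = -13/18:-5/36 = 26/5

[XAF]:[JFA] = 26/5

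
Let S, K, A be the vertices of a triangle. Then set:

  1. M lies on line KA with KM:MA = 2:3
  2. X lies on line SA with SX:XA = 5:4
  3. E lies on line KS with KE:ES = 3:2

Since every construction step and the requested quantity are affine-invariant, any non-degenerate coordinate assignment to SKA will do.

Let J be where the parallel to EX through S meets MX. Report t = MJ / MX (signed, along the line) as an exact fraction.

Work in coordinates with S = (0, 0), K = (1, 0), A = (0, 1).
1. M lies on line KA with KM:MA = 2:3 ⇒ M = (3/5, 2/5)
2. X lies on line SA with SX:XA = 5:4 ⇒ X = (0, 5/9)
3. E lies on line KS with KE:ES = 3:2 ⇒ E = (2/5, 0)
through S parallel to EX: direction (-2/5, 5/9); meets MX at J = (-30/61, 125/183)
J = M + t·(X−M) with t = 111/61

t = 111/61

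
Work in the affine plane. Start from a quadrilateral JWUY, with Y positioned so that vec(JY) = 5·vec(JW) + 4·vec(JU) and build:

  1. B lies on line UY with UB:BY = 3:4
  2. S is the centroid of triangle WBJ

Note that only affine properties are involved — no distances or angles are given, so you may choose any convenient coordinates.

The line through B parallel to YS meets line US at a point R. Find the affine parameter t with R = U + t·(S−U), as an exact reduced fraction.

t = 3/7

Assign J = (0, 0), W = (1, 0), U = (0, 1), Y = (5, 4) — the answer is frame-independent, so this choice is without loss of generality.
1. B lies on line UY with UB:BY = 3:4 ⇒ B = (15/7, 16/7)
2. S is the centroid of triangle WBJ ⇒ S = (22/21, 16/21)
through B parallel to YS: direction (-83/21, -68/21); meets US at R = (22/49, 44/49)
R = U + t·(S−U) with t = 3/7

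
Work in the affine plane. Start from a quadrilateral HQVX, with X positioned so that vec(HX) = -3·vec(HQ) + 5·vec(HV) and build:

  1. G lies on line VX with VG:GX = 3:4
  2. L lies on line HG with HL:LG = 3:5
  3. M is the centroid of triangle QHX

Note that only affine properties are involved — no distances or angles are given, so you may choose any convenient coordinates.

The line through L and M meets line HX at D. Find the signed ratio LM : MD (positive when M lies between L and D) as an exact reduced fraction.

LM:MD = -43/70

Assign H = (0, 0), Q = (1, 0), V = (0, 1), X = (-3, 5) — the answer is frame-independent, so this choice is without loss of generality.
1. G lies on line VX with VG:GX = 3:4 ⇒ G = (-9/7, 19/7)
2. L lies on line HG with HL:LG = 3:5 ⇒ L = (-27/56, 57/56)
3. M is the centroid of triangle QHX ⇒ M = (-2/3, 5/3)
line LM meets HX at D = (-63/172, 105/172)
M = L + t·(D−L) with t = -43/27, so LM:MD = -43/27:70/27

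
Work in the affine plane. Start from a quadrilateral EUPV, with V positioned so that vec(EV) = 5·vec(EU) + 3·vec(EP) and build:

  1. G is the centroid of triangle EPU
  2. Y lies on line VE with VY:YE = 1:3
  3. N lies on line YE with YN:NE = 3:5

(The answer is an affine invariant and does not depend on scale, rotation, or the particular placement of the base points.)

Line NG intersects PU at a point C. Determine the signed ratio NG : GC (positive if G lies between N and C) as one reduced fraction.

Work in coordinates with E = (0, 0), U = (1, 0), P = (0, 1), V = (5, 3).
1. G is the centroid of triangle EPU ⇒ G = (1/3, 1/3)
2. Y lies on line VE with VY:YE = 1:3 ⇒ Y = (15/4, 9/4)
3. N lies on line YE with YN:NE = 3:5 ⇒ N = (75/32, 45/32)
line NG meets PU at C = (163/296, 133/296)
G = N + t·(C−N) with t = 37/33, so NG:GC = 37/33:-4/33

NG:GC = -37/4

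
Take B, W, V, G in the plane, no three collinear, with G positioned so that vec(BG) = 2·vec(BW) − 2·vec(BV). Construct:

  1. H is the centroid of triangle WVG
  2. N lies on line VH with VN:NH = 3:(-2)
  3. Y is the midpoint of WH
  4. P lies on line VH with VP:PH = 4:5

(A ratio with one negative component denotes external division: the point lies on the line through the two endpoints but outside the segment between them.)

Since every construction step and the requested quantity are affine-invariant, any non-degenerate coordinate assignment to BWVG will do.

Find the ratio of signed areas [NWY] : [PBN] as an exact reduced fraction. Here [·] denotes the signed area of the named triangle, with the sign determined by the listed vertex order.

[NWY]:[PBN] = 3/23

Work in coordinates with B = (0, 0), W = (1, 0), V = (0, 1), G = (2, -2).
1. H is the centroid of triangle WVG ⇒ H = (1, -1/3)
2. N lies on line VH with VN:NH = 3:(-2) ⇒ N = (3, -3)
3. Y is the midpoint of WH ⇒ Y = (1, -1/6)
4. P lies on line VH with VP:PH = 4:5 ⇒ P = (4/9, 11/27)
2·[NWY] = 1/3, 2·[PBN] = 23/9
[NWY]:[PBN] = 1/3:23/9 = 3/23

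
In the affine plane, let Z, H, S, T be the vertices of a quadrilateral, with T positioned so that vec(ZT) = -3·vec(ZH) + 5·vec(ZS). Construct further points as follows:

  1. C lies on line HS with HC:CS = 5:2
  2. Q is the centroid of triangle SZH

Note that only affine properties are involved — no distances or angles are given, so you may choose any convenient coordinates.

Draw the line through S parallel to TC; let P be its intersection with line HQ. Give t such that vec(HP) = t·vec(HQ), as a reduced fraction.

t = 21/37

Assign Z = (0, 0), H = (1, 0), S = (0, 1), T = (-3, 5) — the answer is frame-independent, so this choice is without loss of generality.
1. C lies on line HS with HC:CS = 5:2 ⇒ C = (2/7, 5/7)
2. Q is the centroid of triangle SZH ⇒ Q = (1/3, 1/3)
through S parallel to TC: direction (23/7, -30/7); meets HQ at P = (23/37, 7/37)
P = H + t·(Q−H) with t = 21/37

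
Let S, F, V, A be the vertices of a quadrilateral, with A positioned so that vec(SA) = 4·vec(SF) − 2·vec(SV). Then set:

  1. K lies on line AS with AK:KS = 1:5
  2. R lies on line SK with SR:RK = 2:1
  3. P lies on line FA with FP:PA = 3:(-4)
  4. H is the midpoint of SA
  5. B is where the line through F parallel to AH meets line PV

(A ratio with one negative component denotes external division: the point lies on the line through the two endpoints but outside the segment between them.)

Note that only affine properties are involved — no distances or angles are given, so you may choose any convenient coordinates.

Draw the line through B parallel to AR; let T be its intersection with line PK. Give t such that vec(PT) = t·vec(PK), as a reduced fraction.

t = 3/4

Choose coordinates S = (0, 0), F = (1, 0), V = (0, 1), A = (4, -2).
1. K lies on line AS with AK:KS = 1:5 ⇒ K = (10/3, -5/3)
2. R lies on line SK with SR:RK = 2:1 ⇒ R = (20/9, -10/9)
3. P lies on line FA with FP:PA = 3:(-4) ⇒ P = (-8, 6)
4. H is the midpoint of SA ⇒ H = (2, -1)
5. B is where the line through F parallel to AH meets line PV ⇒ B = (4, -3/2)
through B parallel to AR: direction (-16/9, 8/9); meets PK at T = (1/2, 1/4)
T = P + t·(K−P) with t = 3/4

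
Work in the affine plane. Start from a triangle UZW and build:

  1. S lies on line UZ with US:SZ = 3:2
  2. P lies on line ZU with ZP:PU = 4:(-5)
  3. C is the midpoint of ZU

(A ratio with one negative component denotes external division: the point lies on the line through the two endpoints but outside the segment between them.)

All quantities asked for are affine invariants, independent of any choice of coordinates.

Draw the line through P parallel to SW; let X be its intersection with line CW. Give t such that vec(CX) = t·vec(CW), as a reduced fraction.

Set U = (0, 0), Z = (1, 0), W = (0, 1); any affine frame gives the same invariant.
1. S lies on line UZ with US:SZ = 3:2 ⇒ S = (3/5, 0)
2. P lies on line ZU with ZP:PU = 4:(-5) ⇒ P = (5, 0)
3. C is the midpoint of ZU ⇒ C = (1/2, 0)
through P parallel to SW: direction (-3/5, 1); meets CW at X = (-22, 45)
X = C + t·(W−C) with t = 45

t = 45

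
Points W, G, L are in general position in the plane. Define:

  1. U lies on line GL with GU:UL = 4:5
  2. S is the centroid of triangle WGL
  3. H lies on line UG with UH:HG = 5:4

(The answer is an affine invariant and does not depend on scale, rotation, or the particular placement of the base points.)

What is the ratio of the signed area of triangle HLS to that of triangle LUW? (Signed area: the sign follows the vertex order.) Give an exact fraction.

[HLS]:[LUW] = -13/27

Set W = (0, 0), G = (1, 0), L = (0, 1); any affine frame gives the same invariant.
1. U lies on line GL with GU:UL = 4:5 ⇒ U = (5/9, 4/9)
2. S is the centroid of triangle WGL ⇒ S = (1/3, 1/3)
3. H lies on line UG with UH:HG = 5:4 ⇒ H = (65/81, 16/81)
2·[HLS] = 65/243, 2·[LUW] = -5/9
[HLS]:[LUW] = 65/243:-5/9 = -13/27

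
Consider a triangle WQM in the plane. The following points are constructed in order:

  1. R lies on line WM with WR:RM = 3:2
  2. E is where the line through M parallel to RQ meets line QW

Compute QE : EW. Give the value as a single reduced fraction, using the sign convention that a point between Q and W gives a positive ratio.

QE:EW = -2/5

Work in coordinates with W = (0, 0), Q = (1, 0), M = (0, 1).
1. R lies on line WM with WR:RM = 3:2 ⇒ R = (0, 3/5)
2. E is where the line through M parallel to RQ meets line QW ⇒ E = (5/3, 0)
E = Q + t·(W−Q) with t = -2/3, so QE:EW = t:(1−t) = -2/3:5/3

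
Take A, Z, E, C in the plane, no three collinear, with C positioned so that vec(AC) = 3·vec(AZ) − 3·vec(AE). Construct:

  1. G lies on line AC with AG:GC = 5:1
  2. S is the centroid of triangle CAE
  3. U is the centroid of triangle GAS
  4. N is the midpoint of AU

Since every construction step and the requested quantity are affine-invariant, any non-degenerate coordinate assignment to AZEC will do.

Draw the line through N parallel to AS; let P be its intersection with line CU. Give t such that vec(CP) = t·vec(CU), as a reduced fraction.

t = 31/26

Choose coordinates A = (0, 0), Z = (1, 0), E = (0, 1), C = (3, -3).
1. G lies on line AC with AG:GC = 5:1 ⇒ G = (5/2, -5/2)
2. S is the centroid of triangle CAE ⇒ S = (1, -2/3)
3. U is the centroid of triangle GAS ⇒ U = (7/6, -19/18)
4. N is the midpoint of AU ⇒ N = (7/12, -19/36)
through N parallel to AS: direction (1, -2/3); meets CU at P = (127/156, -319/468)
P = C + t·(U−C) with t = 31/26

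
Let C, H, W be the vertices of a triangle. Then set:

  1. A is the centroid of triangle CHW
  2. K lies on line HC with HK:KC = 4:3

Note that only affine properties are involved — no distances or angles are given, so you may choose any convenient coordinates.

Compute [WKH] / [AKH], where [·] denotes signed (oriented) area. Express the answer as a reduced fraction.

Work in coordinates with C = (0, 0), H = (1, 0), W = (0, 1).
1. A is the centroid of triangle CHW ⇒ A = (1/3, 1/3)
2. K lies on line HC with HK:KC = 4:3 ⇒ K = (3/7, 0)
2·[WKH] = 4/7, 2·[AKH] = 4/21
[WKH]:[AKH] = 4/7:4/21 = 3

[WKH]:[AKH] = 3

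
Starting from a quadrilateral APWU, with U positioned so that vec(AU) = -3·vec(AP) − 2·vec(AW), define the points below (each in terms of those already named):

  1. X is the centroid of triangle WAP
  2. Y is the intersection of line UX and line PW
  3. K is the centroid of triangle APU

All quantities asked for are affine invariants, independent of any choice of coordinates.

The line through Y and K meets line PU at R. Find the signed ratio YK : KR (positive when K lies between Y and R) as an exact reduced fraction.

YK:KR = 55/17

Set A = (0, 0), P = (1, 0), W = (0, 1), U = (-3, -2); any affine frame gives the same invariant.
1. X is the centroid of triangle WAP ⇒ X = (1/3, 1/3)
2. Y is the intersection of line UX and line PW ⇒ Y = (9/17, 8/17)
3. K is the centroid of triangle APU ⇒ K = (-2/3, -2/3)
line YK meets PU at R = (-57/55, -56/55)
K = Y + t·(R−Y) with t = 55/72, so YK:KR = 55/72:17/72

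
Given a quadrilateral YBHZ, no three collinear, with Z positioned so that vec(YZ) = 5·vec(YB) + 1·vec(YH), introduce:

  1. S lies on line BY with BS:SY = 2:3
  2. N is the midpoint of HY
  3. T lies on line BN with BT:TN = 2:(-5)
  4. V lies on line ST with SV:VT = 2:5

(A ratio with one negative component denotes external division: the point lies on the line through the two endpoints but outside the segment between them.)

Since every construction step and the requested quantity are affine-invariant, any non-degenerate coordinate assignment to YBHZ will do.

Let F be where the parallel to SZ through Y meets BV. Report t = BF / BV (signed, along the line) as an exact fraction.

Assign Y = (0, 0), B = (1, 0), H = (0, 1), Z = (5, 1) — the answer is frame-independent, so this choice is without loss of generality.
1. S lies on line BY with BS:SY = 2:3 ⇒ S = (3/5, 0)
2. N is the midpoint of HY ⇒ N = (0, 1/2)
3. T lies on line BN with BT:TN = 2:(-5) ⇒ T = (5/3, -1/3)
4. V lies on line ST with SV:VT = 2:5 ⇒ V = (19/21, -2/21)
through Y parallel to SZ: direction (22/5, 1); meets BV at F = (22/17, 5/17)
F = B + t·(V−B) with t = -105/34

t = -105/34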